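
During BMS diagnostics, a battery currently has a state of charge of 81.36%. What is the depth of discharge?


Complement of SOC: DOD = 100% - 81.36% = 18.64%

18.64%


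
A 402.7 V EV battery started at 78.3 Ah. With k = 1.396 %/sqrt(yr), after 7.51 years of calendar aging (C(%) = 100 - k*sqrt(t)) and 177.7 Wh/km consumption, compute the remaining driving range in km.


Step 1: capacity retention = 100 - 1.396 * sqrt(7.51) = 100 - 1.396 * 2.7404 = 96.174%
Step 2: C_now = 78.3 * 96.174/100 = 75.304 Ah
Step 3: E_pack = V * C_now = 402.7 * 75.304 = 30325 Wh
Step 4: range = E_pack / consumption = 30325 / 177.7 = 170.7 km

170.7 km


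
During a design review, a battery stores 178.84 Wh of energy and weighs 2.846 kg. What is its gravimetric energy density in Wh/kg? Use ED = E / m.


ED = E / m = 178.84 / 2.846 = 62.84 Wh/kg

62.84 Wh/kg


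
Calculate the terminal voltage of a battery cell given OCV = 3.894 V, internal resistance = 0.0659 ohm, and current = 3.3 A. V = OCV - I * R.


V = OCV - I*R = 3.894 - 3.3 * 0.0659 = 3.677 V

3.677 V


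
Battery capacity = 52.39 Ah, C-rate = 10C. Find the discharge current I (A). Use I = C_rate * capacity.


I = C_rate * capacity = 10 * 52.39 = 523.9 A

523.9 A


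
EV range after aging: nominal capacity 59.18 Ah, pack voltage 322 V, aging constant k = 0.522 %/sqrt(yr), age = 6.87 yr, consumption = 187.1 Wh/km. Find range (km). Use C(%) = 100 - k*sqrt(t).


Step 1: capacity retention = 100 - 0.522 * sqrt(6.87) = 100 - 0.522 * 2.6211 = 98.632%
Step 2: C_now = 59.18 * 98.632/100 = 58.37 Ah
Step 3: E_pack = V * C_now = 322 * 58.37 = 18795 Wh
Step 4: range = E_pack / consumption = 18795 / 187.1 = 100.5 km

100.5 km


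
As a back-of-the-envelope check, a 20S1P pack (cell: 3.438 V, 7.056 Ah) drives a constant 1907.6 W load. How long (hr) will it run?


Step 1: E_pack = Ns * V_cell * Np * C_cell = 20 * 3.438 * 1 * 7.056 = 485.17 Wh
Step 2: t = E_pack / P = 485.17 / 1907.6 = 0.2543 hr

0.2543 hr


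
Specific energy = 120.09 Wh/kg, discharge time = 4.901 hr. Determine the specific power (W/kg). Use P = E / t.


P_specific = E / t = 120.09 / 4.901 = 24.50 W/kg

24.50 W/kg


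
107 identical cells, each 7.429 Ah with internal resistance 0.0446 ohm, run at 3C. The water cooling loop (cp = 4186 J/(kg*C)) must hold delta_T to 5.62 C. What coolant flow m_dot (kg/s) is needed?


Step 1: I = 3 * 7.429 = 22.287 A
Step 2: Q_cell = I^2 * R = 22.287^2 * 0.0446 = 22.153 W
Step 3: Q_total = 107 * 22.153 = 2370.4 W
Step 4: m_dot = Q_total / (cp * dT) = 2370.4 / (4186 * 5.62) = 0.1008 kg/s

0.1008 kg/s


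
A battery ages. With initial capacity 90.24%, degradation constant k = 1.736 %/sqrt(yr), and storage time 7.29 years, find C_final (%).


sqrt(t) = sqrt(7.29) = 2.7
C_final = 90.24 - 1.736 * 2.7 = 85.55%

85.55%


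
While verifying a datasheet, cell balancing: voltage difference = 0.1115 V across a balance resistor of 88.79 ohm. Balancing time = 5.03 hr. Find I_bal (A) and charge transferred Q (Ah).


First, Ohm's law: I_bal = 0.1115 V / 88.79 ohm = 0.0012558 A
Then Q = I * t = 0.0012558 A * 5.03 hr = 0.006317 Ah

I=0.0012558 A, Q=0.006317 Ah


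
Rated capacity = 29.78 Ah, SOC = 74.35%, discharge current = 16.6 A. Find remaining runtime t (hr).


Step 1: remaining = SOC/100 * C_total = 74.35/100 * 29.78 = 22.141 Ah
Step 2: t = remaining / I = 22.141 / 16.6 = 1.334 hr

1.334 hr


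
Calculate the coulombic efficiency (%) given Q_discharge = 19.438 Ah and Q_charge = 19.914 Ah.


eta_c = Q_dis / Q_chg * 100 = 19.438 / 19.914 * 100 = 97.61%

97.61%


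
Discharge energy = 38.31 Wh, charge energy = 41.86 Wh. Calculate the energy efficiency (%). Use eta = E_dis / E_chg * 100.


eta_e = E_dis / E_chg * 100 = 38.31 / 41.86 * 100 = 91.52%

91.52%


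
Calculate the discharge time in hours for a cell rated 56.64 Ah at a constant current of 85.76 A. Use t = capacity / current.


Runtime = 56.64 Ah / 85.76 A = 0.6604 hr

0.6604 hr


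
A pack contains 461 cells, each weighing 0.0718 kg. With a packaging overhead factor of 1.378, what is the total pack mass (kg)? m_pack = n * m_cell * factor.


m_pack = n * m_cell * overhead = 461 * 0.0718 * 1.378 = 45.61 kg

45.61 kg


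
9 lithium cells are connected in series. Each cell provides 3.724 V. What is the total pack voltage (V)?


Series voltages add: 9 * 3.724 V = 33.516 V

33.516 V


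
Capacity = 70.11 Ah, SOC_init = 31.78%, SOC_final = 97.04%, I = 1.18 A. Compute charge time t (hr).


delta_Ah = 70.11 * (97.04 - 31.78) / 100 = 45.754 Ah
t = delta_Ah / I = 45.754 / 1.18 = 38.77 hr

38.77 hr


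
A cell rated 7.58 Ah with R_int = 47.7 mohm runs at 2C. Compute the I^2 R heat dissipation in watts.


Convert: R = 47.7 mohm = 0.0477 ohm
Step 1: I = C_rate * capacity = 2 * 7.58 = 15.16 A
Step 2: Q = I^2 * R = 15.16^2 * 0.0477 = 229.83 * 0.0477 = 10.96 W

10.96 W


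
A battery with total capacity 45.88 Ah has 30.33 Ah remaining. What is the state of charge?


SOC% = 30.33 / 45.88 * 100 = 66.11%

66.11%


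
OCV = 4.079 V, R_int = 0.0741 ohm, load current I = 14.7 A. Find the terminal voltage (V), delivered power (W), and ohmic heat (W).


Step 1: V_terminal = OCV - I*R = 4.079 - 14.7 * 0.0741 = 2.9897 V
Step 2: P_out = V_terminal * I = 2.9897 * 14.7 = 43.95 W
Step 3: Q = I^2 * R = 14.7^2 * 0.0741 = 16.01 W

V=2.9897 V, P=43.95 W, Q=16.01 W


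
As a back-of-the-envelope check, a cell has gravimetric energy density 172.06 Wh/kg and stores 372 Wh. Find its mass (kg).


m = E / ED = 372 / 172.06 = 2.162 kg

2.162 kg


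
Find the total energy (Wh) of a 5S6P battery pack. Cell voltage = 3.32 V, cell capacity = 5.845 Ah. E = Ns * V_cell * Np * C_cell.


E = Ns * Vcell * Np * Ccell = 5 * 3.32 * 6 * 5.845 = 582.2 Wh

582.2 Wh


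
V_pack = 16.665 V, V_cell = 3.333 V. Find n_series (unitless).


n = V_pack / V_cell = 16.665 / 3.333 = 5

5


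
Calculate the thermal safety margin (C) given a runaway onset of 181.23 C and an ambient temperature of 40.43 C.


margin = T_onset - T_ambient = 181.23 - 40.43 = 140.8 C

140.8 C


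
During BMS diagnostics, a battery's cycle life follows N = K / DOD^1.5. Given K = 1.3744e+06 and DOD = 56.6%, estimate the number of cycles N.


Step 1: DOD^1.5 = 56.6^1.5 = 425.82
Step 2: N = 1.3744e+06 / 425.82 = 3228 cycles

3228 cycles


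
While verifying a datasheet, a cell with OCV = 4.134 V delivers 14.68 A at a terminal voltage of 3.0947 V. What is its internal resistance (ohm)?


R = (OCV - V) / I = (4.134 - 3.0947) / 14.68 = 0.07080 ohm

0.07080 ohm


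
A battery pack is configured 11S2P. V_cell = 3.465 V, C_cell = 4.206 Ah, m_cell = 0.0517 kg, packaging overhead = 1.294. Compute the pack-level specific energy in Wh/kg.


Step 1: V_pack = 11 * 3.465 = 38.115 V
Step 2: C_pack = 2 * 4.206 = 8.412 Ah
Step 3: E_pack = V_pack * C_pack = 38.115 * 8.412 = 320.62 Wh
Step 4: m_pack = 11 * 2 * 0.0517 * 1.294 = 1.4718 kg
Step 5: ED = E_pack / m_pack = 320.62 / 1.4718 = 217.8 Wh/kg

217.8 Wh/kg


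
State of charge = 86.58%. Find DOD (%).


Complement of SOC: DOD = 100% - 86.58% = 13.42%

13.42%


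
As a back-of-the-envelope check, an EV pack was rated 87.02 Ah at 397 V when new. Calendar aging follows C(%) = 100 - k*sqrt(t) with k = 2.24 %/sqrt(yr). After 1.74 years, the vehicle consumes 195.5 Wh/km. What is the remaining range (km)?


Step 1: capacity retention = 100 - 2.24 * sqrt(1.74) = 100 - 2.24 * 1.3191 = 97.045%
Step 2: C_now = 87.02 * 97.045/100 = 84.449 Ah
Step 3: E_pack = V * C_now = 397 * 84.449 = 33526 Wh
Step 4: range = E_pack / consumption = 33526 / 195.5 = 171.5 km

171.5 km


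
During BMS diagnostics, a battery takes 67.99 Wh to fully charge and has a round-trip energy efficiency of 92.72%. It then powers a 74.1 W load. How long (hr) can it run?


Step 1: E_discharge = eta/100 * E_charge = 92.72/100 * 67.99 = 63.04 Wh
Step 2: t = E_discharge / P = 63.04 / 74.1 = 0.8507 hr

0.8507 hr


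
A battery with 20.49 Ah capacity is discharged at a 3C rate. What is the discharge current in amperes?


At 3C: I = 3 * 20.49 Ah = 61.47 A

61.47 A


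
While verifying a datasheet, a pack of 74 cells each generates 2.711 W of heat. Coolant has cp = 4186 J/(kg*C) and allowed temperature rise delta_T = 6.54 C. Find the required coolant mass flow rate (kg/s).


Q_total = 74 * 2.711 = 200.61 W
m_dot = Q_total / (cp * dT) = 200.61 / (4186 * 6.54) = 0.007328 kg/s

0.007328 kg/s


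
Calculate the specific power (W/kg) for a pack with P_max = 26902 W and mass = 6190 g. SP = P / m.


Convert: m = 6190 g = 6.19 kg
SP = P / m = 26902 / 6.19 = 4346 W/kg

4346 W/kg


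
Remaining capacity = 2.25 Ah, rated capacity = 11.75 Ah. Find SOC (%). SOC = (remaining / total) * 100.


SOC% = 2.25 / 11.75 * 100 = 19.15%

19.15%


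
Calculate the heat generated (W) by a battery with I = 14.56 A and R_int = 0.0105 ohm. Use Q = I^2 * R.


I^2 = 211.99
Q = 211.99 * 0.0105 = 2.226 W

2.226 W


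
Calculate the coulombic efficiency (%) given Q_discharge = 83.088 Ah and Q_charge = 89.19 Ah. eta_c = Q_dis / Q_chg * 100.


Coulombic efficiency = 83.088/89.19 * 100% = 93.16%

93.16%


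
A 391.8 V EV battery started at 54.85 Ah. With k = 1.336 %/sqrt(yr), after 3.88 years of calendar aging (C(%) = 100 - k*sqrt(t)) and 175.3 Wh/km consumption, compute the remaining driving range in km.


Step 1: capacity retention = 100 - 1.336 * sqrt(3.88) = 100 - 1.336 * 1.9698 = 97.368%
Step 2: C_now = 54.85 * 97.368/100 = 53.406 Ah
Step 3: E_pack = V * C_now = 391.8 * 53.406 = 20924 Wh
Step 4: range = E_pack / consumption = 20924 / 175.3 = 119.4 km

119.4 km


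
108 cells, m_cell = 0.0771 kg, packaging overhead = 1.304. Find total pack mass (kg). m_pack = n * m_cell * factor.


Cell mass sum = 108 * 0.0771 = 8.3268 kg
With overhead 1.304: m_pack = 8.3268 * 1.304 = 10.86 kg

10.86 kg


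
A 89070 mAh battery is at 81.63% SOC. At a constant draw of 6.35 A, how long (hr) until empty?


Convert: C_total = 89070 mAh = 89.07 Ah
Step 1: remaining = SOC/100 * C_total = 81.63/100 * 89.07 = 72.708 Ah
Step 2: t = remaining / I = 72.708 / 6.35 = 11.45 hr

11.45 hr


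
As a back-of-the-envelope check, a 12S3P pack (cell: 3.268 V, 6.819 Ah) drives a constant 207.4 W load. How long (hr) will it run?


Step 1: E_pack = Ns * V_cell * Np * C_cell = 12 * 3.268 * 3 * 6.819 = 802.24 Wh
Step 2: t = E_pack / P = 802.24 / 207.4 = 3.868 hr

3.868 hr


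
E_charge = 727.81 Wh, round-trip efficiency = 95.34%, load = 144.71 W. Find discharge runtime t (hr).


Step 1: E_discharge = eta/100 * E_charge = 95.34/100 * 727.81 = 693.89 Wh
Step 2: t = E_discharge / P = 693.89 / 144.71 = 4.795 hr

4.795 hr


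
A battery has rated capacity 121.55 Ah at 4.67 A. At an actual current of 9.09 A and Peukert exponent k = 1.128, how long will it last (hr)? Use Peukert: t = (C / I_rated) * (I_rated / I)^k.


Step 1: t_rated = C / I_rated = 121.55 / 4.67 = 26.028 hr
Step 2: ratio = 4.67 / 9.09 = 0.51375
Step 3: ratio^k = 0.51375^1.128 = 0.47177
Step 4: t = t_rated * ratio^k = 26.028 * 0.47177 = 12.28 hr

12.28 hr


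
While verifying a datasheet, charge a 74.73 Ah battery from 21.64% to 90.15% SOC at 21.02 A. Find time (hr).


delta_Ah = 74.73 * (90.15 - 21.64) / 100 = 51.198 Ah
t = delta_Ah / I = 51.198 / 21.02 = 2.436 hr

2.436 hr


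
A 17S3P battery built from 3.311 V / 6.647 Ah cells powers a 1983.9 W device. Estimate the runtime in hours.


Step 1: E_pack = Ns * V_cell * Np * C_cell = 17 * 3.311 * 3 * 6.647 = 1122.4 Wh
Step 2: t = E_pack / P = 1122.4 / 1983.9 = 0.5658 hr

0.5658 hr


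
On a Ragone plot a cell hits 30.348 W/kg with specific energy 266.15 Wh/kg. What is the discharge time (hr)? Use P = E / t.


t = E / P = 266.15 / 30.348 = 8.770 hr

8.770 hr


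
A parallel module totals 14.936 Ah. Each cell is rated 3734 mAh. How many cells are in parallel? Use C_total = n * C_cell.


Convert: C_cell = 3734 mAh = 3.734 Ah
n = C_total / C_cell = 14.936 / 3.734 = 4

4


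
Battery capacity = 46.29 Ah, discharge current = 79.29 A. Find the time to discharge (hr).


Runtime = 46.29 Ah / 79.29 A = 0.5838 hr

0.5838 hr


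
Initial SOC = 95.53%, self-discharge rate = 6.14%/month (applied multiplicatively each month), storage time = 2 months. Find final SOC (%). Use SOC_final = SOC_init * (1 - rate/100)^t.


decay = (1 - 6.14/100)^2 = 0.88097
SOC_final = 95.53 * 0.88097 = 84.16%

84.16%


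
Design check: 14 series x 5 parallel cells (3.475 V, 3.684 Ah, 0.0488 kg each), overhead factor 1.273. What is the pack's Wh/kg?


Step 1: V_pack = 14 * 3.475 = 48.65 V
Step 2: C_pack = 5 * 3.684 = 18.42 Ah
Step 3: E_pack = V_pack * C_pack = 48.65 * 18.42 = 896.13 Wh
Step 4: m_pack = 14 * 5 * 0.0488 * 1.273 = 4.3486 kg
Step 5: ED = E_pack / m_pack = 896.13 / 4.3486 = 206.1 Wh/kg

206.1 Wh/kg


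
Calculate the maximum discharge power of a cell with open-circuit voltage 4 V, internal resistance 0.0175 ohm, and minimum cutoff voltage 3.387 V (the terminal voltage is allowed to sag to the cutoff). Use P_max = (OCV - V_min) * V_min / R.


P_max = (OCV - V_min) * V_min / R = (4 - 3.387) * 3.387 / 0.0175 = 0.613 * 3.387 / 0.0175 = 118.6 W

118.6 W


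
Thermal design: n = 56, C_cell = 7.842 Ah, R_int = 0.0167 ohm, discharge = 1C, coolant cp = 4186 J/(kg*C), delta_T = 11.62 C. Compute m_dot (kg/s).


Step 1: I = 1 * 7.842 = 7.842 A
Step 2: Q_cell = I^2 * R = 7.842^2 * 0.0167 = 1.027 W
Step 3: Q_total = 56 * 1.027 = 57.512 W
Step 4: m_dot = Q_total / (cp * dT) = 57.512 / (4186 * 11.62) = 0.001182 kg/s

0.001182 kg/s


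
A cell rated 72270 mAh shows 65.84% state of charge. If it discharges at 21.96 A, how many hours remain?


Convert: C_total = 72270 mAh = 72.27 Ah
Step 1: remaining = SOC/100 * C_total = 65.84/100 * 72.27 = 47.583 Ah
Step 2: t = remaining / I = 47.583 / 21.96 = 2.167 hr

2.167 hr


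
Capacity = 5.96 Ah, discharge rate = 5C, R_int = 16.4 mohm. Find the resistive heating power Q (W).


Convert: R = 16.4 mohm = 0.0164 ohm
Step 1: I = C_rate * capacity = 5 * 5.96 = 29.8 A
Step 2: Q = I^2 * R = 29.8^2 * 0.0164 = 888.04 * 0.0164 = 14.56 W

14.56 W


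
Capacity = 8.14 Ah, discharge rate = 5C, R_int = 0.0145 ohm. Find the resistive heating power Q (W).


Step 1: I = C_rate * capacity = 5 * 8.14 = 40.7 A
Step 2: Q = I^2 * R = 40.7^2 * 0.0145 = 1656.5 * 0.0145 = 24.02 W

24.02 W


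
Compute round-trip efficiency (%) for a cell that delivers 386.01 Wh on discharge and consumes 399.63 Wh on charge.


eta_e = E_dis / E_chg * 100 = 386.01 / 399.63 * 100 = 96.59%

96.59%


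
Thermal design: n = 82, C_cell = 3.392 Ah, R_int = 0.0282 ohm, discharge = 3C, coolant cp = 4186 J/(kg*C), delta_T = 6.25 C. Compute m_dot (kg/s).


Step 1: I = 3 * 3.392 = 10.176 A
Step 2: Q_cell = I^2 * R = 10.176^2 * 0.0282 = 2.9201 W
Step 3: Q_total = 82 * 2.9201 = 239.45 W
Step 4: m_dot = Q_total / (cp * dT) = 239.45 / (4186 * 6.25) = 0.009152 kg/s

0.009152 kg/s


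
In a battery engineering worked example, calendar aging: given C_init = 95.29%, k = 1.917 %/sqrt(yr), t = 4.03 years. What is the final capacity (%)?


sqrt(t) = sqrt(4.03) = 2.0075
C_final = 95.29 - 1.917 * 2.0075 = 91.44%

91.44%


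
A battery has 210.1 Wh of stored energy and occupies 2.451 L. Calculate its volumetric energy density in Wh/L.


Volumetric ED = 210.1 Wh / 2.451 L = 85.72 Wh/L

85.72 Wh/L


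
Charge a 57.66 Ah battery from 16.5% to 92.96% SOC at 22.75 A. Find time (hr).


delta_Ah = 57.66 * (92.96 - 16.5) / 100 = 44.087 Ah
t = delta_Ah / I = 44.087 / 22.75 = 1.938 hr

1.938 hr


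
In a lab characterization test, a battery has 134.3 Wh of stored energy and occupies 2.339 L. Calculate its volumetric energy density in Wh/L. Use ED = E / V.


Volumetric ED = 134.3 Wh / 2.339 L = 57.42 Wh/L

57.42 Wh/L


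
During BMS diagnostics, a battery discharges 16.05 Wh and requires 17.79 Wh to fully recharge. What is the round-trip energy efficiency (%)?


eta_e = E_dis / E_chg * 100 = 16.05 / 17.79 * 100 = 90.22%

90.22%


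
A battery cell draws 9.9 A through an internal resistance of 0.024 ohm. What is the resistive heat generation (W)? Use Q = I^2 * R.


Q = I^2 * R = 9.9^2 * 0.024 = 2.352 W

2.352 W


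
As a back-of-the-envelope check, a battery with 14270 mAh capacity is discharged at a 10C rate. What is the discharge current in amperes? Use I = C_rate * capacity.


Convert: capacity = 14270 mAh = 14.27 Ah
I = C_rate * capacity = 10 * 14.27 = 142.7 A

142.7 A


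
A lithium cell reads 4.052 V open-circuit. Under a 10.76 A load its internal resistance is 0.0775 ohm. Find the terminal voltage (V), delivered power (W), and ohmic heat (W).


Step 1: V_terminal = OCV - I*R = 4.052 - 10.76 * 0.0775 = 3.2181 V
Step 2: P_out = V_terminal * I = 3.2181 * 10.76 = 34.63 W
Step 3: Q = I^2 * R = 10.76^2 * 0.0775 = 8.973 W

V=3.2181 V, P=34.63 W, Q=8.973 W


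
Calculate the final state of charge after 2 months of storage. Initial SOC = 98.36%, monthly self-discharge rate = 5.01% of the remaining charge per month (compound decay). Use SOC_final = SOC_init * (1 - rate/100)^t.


Monthly retention factor = 1 - 5.01/100 = 0.9499
Over 2 months: factor^2 = 0.90231
SOC_final = 98.36 * 0.90231 = 88.75%

88.75%


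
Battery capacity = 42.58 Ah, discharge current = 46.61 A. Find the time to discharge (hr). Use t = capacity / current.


t = capacity / current = 42.58 / 46.61 = 0.9135 hr

0.9135 hr


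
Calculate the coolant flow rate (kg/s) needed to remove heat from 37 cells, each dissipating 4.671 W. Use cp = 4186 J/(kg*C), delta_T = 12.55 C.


Q_total = 37 * 4.671 = 172.83 W
m_dot = Q_total / (cp * dT) = 172.83 / (4186 * 12.55) = 0.003290 kg/s

0.003290 kg/s


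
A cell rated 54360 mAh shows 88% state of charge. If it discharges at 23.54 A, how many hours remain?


Convert: C_total = 54360 mAh = 54.36 Ah
Step 1: remaining = SOC/100 * C_total = 88/100 * 54.36 = 47.837 Ah
Step 2: t = remaining / I = 47.837 / 23.54 = 2.032 hr

2.032 hr


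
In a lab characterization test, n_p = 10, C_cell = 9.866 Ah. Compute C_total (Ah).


C_total = 10 * 9.866 = 98.66 Ah

98.66 Ah


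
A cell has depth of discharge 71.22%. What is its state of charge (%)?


SOC = 100 - DOD = 100 - 71.22 = 28.78%

28.78%


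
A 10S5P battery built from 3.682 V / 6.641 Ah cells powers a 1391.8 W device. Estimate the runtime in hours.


Step 1: E_pack = Ns * V_cell * Np * C_cell = 10 * 3.682 * 5 * 6.641 = 1222.6 Wh
Step 2: t = E_pack / P = 1222.6 / 1391.8 = 0.8784 hr

0.8784 hr


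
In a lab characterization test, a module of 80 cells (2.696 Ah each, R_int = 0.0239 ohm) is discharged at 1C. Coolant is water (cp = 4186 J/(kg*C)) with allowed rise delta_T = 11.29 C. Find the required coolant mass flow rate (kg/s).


Step 1: I = 1 * 2.696 = 2.696 A
Step 2: Q_cell = I^2 * R = 2.696^2 * 0.0239 = 0.17372 W
Step 3: Q_total = 80 * 0.17372 = 13.898 W
Step 4: m_dot = Q_total / (cp * dT) = 13.898 / (4186 * 11.29) = 2.941e-04 kg/s

2.941e-04 kg/s


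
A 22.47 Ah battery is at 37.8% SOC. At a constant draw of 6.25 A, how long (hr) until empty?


Step 1: remaining = SOC/100 * C_total = 37.8/100 * 22.47 = 8.4937 Ah
Step 2: t = remaining / I = 8.4937 / 6.25 = 1.359 hr

1.359 hr


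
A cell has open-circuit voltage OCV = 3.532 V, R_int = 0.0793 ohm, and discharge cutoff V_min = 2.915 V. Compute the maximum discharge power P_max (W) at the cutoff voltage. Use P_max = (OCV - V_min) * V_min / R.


P_max = (OCV - V_min) * V_min / R = (3.532 - 2.915) * 2.915 / 0.0793 = 0.617 * 2.915 / 0.0793 = 22.68 W

22.68 W


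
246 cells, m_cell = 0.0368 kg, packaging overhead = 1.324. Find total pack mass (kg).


Cell mass sum = 246 * 0.0368 = 9.0528 kg
With overhead 1.324: m_pack = 9.0528 * 1.324 = 11.99 kg

11.99 kg


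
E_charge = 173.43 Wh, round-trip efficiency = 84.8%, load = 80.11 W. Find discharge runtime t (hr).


Step 1: E_discharge = eta/100 * E_charge = 84.8/100 * 173.43 = 147.07 Wh
Step 2: t = E_discharge / P = 147.07 / 80.11 = 1.836 hr

1.836 hr


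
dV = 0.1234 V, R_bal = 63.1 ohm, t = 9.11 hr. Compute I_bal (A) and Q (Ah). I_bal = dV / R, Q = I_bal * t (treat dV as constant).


I_bal = dV / R = 0.1234 / 63.1 = 0.0019556 A
Q = I_bal * t = 0.0019556 * 9.11 = 0.01782 Ah

I=0.0019556 A, Q=0.01782 Ah


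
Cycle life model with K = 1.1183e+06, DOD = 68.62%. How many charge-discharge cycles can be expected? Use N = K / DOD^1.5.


Step 1: DOD^1.5 = 68.62^1.5 = 568.43
Step 2: N = 1.1183e+06 / 568.43 = 1967 cycles

1967 cycles


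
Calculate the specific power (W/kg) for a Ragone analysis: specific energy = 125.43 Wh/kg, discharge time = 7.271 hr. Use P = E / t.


P_specific = E / t = 125.43 / 7.271 = 17.25 W/kg

17.25 W/kg


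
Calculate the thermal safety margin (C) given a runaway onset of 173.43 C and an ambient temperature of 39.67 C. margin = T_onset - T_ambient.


margin = T_onset - T_ambient = 173.43 - 39.67 = 133.76 C

133.76 C


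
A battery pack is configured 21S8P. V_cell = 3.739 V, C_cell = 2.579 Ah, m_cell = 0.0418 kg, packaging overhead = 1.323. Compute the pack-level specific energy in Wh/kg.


Step 1: V_pack = 21 * 3.739 = 78.519 V
Step 2: C_pack = 8 * 2.579 = 20.632 Ah
Step 3: E_pack = V_pack * C_pack = 78.519 * 20.632 = 1620 Wh
Step 4: m_pack = 21 * 8 * 0.0418 * 1.323 = 9.2906 kg
Step 5: ED = E_pack / m_pack = 1620 / 9.2906 = 174.4 Wh/kg

174.4 Wh/kg


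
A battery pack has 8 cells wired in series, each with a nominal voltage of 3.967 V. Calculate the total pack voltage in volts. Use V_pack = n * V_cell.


With 8 cells in series at 3.967 V each, V_pack = 31.736 V

31.736 V


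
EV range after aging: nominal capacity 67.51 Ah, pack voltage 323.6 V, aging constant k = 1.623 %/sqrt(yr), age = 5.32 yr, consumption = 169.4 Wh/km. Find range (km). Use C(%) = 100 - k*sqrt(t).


Step 1: capacity retention = 100 - 1.623 * sqrt(5.32) = 100 - 1.623 * 2.3065 = 96.257%
Step 2: C_now = 67.51 * 96.257/100 = 64.983 Ah
Step 3: E_pack = V * C_now = 323.6 * 64.983 = 21028 Wh
Step 4: range = E_pack / consumption = 21028 / 169.4 = 124.1 km

124.1 km


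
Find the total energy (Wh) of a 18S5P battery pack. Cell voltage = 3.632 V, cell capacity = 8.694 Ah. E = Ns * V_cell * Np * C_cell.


V_pack = 18 * 3.632 = 65.376 V
C_pack = 5 * 8.694 = 43.47 Ah
E = V_pack * C_pack = 65.376 * 43.47 = 2842 Wh

2842 Wh


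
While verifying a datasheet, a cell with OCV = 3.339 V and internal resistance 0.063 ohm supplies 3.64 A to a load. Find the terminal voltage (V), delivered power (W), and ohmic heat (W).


Step 1: V_terminal = OCV - I*R = 3.339 - 3.64 * 0.063 = 3.1097 V
Step 2: P_out = V_terminal * I = 3.1097 * 3.64 = 11.32 W
Step 3: Q = I^2 * R = 3.64^2 * 0.063 = 0.8347 W

V=3.1097 V, P=11.32 W, Q=0.8347 W


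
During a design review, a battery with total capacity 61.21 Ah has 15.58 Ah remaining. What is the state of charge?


SOC% = 15.58 / 61.21 * 100 = 25.45%

25.45%


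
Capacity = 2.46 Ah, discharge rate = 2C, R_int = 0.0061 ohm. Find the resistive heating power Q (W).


Step 1: I = C_rate * capacity = 2 * 2.46 = 4.92 A
Step 2: Q = I^2 * R = 4.92^2 * 0.0061 = 24.206 * 0.0061 = 0.1477 W

0.1477 W


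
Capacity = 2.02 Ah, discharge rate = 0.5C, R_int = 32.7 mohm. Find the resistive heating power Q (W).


Convert: R = 32.7 mohm = 0.0327 ohm
Step 1: I = C_rate * capacity = 0.5 * 2.02 = 1.01 A
Step 2: Q = I^2 * R = 1.01^2 * 0.0327 = 1.0201 * 0.0327 = 0.03336 W

0.03336 W


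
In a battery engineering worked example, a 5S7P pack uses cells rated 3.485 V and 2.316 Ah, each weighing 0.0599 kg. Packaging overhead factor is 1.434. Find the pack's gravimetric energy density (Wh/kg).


Step 1: V_pack = 5 * 3.485 = 17.425 V
Step 2: C_pack = 7 * 2.316 = 16.212 Ah
Step 3: E_pack = V_pack * C_pack = 17.425 * 16.212 = 282.49 Wh
Step 4: m_pack = 5 * 7 * 0.0599 * 1.434 = 3.0064 kg
Step 5: ED = E_pack / m_pack = 282.49 / 3.0064 = 93.96 Wh/kg

93.96 Wh/kg


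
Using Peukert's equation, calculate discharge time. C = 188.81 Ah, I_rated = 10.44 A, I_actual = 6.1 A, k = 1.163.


Step 1: t_rated = C / I_rated = 188.81 / 10.44 = 18.085 hr
Step 2: ratio = 10.44 / 6.1 = 1.7115
Step 3: ratio^k = 1.7115^1.163 = 1.8682
Step 4: t = t_rated * ratio^k = 18.085 * 1.8682 = 33.79 hr

33.79 hr


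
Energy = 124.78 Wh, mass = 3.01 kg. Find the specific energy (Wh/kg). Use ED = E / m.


Specific energy = 124.78 Wh / 3.01 kg = 41.46 Wh/kg

41.46 Wh/kg


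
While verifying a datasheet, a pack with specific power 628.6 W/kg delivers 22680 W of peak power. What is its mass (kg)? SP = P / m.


m = P / SP = 22680 / 628.6 = 36.08 kg

36.08 kg


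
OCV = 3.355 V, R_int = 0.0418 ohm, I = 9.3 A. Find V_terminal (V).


V = OCV - I*R = 3.355 - 9.3 * 0.0418 = 2.966 V

2.966 V


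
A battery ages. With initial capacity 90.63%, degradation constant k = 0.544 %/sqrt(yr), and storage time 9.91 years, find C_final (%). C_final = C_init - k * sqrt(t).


Step 1: sqrt(9.91 yr) = 3.148
Step 2: drop = 0.544 * 3.148 = 1.7125
Step 3: C_final = 90.63 - 1.7125 = 88.92%

88.92%


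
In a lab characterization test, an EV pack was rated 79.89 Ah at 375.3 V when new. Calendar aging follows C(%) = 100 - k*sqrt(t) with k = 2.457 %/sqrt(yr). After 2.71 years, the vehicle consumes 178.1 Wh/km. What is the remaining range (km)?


Step 1: capacity retention = 100 - 2.457 * sqrt(2.71) = 100 - 2.457 * 1.6462 = 95.955%
Step 2: C_now = 79.89 * 95.955/100 = 76.658 Ah
Step 3: E_pack = V * C_now = 375.3 * 76.658 = 28770 Wh
Step 4: range = E_pack / consumption = 28770 / 178.1 = 161.5 km

161.5 km


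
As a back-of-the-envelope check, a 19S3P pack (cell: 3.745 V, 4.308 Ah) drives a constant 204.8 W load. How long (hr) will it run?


Step 1: E_pack = Ns * V_cell * Np * C_cell = 19 * 3.745 * 3 * 4.308 = 919.61 Wh
Step 2: t = E_pack / P = 919.61 / 204.8 = 4.490 hr

4.490 hr


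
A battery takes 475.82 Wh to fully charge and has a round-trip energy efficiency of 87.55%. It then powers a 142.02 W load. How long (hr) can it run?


Step 1: E_discharge = eta/100 * E_charge = 87.55/100 * 475.82 = 416.58 Wh
Step 2: t = E_discharge / P = 416.58 / 142.02 = 2.933 hr

2.933 hr


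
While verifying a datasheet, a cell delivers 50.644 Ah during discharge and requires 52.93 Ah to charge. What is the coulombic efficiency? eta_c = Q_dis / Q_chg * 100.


eta_c = Q_dis / Q_chg * 100 = 50.644 / 52.93 * 100 = 95.68%

95.68%


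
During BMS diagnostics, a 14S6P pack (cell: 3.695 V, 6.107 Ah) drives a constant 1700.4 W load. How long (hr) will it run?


Step 1: E_pack = Ns * V_cell * Np * C_cell = 14 * 3.695 * 6 * 6.107 = 1895.5 Wh
Step 2: t = E_pack / P = 1895.5 / 1700.4 = 1.115 hr

1.115 hr


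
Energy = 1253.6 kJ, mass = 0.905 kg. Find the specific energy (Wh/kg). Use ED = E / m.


Convert: E = 1253.6 kJ = 348.22 Wh
ED = E / m = 348.22 / 0.905 = 384.8 Wh/kg

384.8 Wh/kg


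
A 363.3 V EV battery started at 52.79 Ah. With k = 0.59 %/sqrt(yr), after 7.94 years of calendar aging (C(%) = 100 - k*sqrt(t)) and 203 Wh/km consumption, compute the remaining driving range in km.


Step 1: capacity retention = 100 - 0.59 * sqrt(7.94) = 100 - 0.59 * 2.8178 = 98.337%
Step 2: C_now = 52.79 * 98.337/100 = 51.912 Ah
Step 3: E_pack = V * C_now = 363.3 * 51.912 = 18860 Wh
Step 4: range = E_pack / consumption = 18860 / 203 = 92.91 km

92.91 km


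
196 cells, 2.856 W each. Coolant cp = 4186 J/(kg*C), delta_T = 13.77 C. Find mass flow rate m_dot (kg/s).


Step 1: Total heat Q = 196 * 2.856 W = 559.78 W
Step 2: denom = cp * dT = 4186 * 13.77 = 57641
Step 3: m_dot = 559.78 / 57641 = 0.009711 kg/s

0.009711 kg/s


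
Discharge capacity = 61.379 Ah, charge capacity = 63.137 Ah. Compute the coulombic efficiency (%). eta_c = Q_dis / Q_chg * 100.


eta_c = Q_dis / Q_chg * 100 = 61.379 / 63.137 * 100 = 97.22%

97.22%


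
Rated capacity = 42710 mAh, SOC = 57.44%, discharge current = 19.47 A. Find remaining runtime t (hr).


Convert: C_total = 42710 mAh = 42.71 Ah
Step 1: remaining = SOC/100 * C_total = 57.44/100 * 42.71 = 24.533 Ah
Step 2: t = remaining / I = 24.533 / 19.47 = 1.260 hr

1.260 hr


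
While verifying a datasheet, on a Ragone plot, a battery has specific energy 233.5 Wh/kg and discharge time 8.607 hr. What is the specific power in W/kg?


P_specific = E / t = 233.5 / 8.607 = 27.13 W/kg

27.13 W/kg


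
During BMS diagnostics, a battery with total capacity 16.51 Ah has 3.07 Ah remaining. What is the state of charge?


SOC = (remaining / total) * 100 = (3.07 / 16.51) * 100 = 18.59%

18.59%


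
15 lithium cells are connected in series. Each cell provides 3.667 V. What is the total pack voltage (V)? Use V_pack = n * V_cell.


With 15 cells in series at 3.667 V each, V_pack = 55.005 V

55.005 V


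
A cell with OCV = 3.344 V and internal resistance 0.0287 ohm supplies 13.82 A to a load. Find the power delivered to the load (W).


Step 1: V_terminal = OCV - I*R = 3.344 - 13.82 * 0.0287 = 2.9474 V
Step 2: P_out = V_terminal * I = 2.9474 * 13.82 = 40.73 W

40.73 W


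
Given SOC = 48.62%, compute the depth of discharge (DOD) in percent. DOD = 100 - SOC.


DOD = 100 - SOC = 100 - 48.62 = 51.38%

51.38%


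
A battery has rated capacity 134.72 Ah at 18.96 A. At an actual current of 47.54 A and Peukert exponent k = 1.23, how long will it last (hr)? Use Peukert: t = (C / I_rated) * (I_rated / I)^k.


Step 1: t_rated = C / I_rated = 134.72 / 18.96 = 7.1055 hr
Step 2: ratio = 18.96 / 47.54 = 0.39882
Step 3: ratio^k = 0.39882^1.23 = 0.32282
Step 4: t = t_rated * ratio^k = 7.1055 * 0.32282 = 2.294 hr

2.294 hr


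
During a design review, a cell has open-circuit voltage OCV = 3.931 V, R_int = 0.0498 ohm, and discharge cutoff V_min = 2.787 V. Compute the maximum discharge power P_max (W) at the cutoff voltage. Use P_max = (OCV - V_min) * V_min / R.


P_max = (OCV - V_min) * V_min / R = (3.931 - 2.787) * 2.787 / 0.0498 = 1.144 * 2.787 / 0.0498 = 64.02 W

64.02 W


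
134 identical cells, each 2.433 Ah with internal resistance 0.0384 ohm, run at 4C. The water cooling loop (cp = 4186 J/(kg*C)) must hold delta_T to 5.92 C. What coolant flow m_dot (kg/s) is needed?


Step 1: I = 4 * 2.433 = 9.732 A
Step 2: Q_cell = I^2 * R = 9.732^2 * 0.0384 = 3.6369 W
Step 3: Q_total = 134 * 3.6369 = 487.34 W
Step 4: m_dot = Q_total / (cp * dT) = 487.34 / (4186 * 5.92) = 0.01967 kg/s

0.01967 kg/s


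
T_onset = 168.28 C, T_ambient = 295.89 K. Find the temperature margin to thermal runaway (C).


Convert: T_ambient = 295.89 K = 22.74 C
margin = 168.28 - 22.74 = 145.54 C

145.54 C


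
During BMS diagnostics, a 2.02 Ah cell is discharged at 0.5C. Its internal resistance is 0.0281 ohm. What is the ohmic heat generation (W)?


Step 1: I = C_rate * capacity = 0.5 * 2.02 = 1.01 A
Step 2: Q = I^2 * R = 1.01^2 * 0.0281 = 1.0201 * 0.0281 = 0.02866 W

0.02866 W


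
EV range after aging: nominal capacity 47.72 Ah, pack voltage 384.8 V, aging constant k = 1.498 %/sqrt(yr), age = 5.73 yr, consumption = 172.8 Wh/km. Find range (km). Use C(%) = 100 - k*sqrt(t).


Step 1: capacity retention = 100 - 1.498 * sqrt(5.73) = 100 - 1.498 * 2.3937 = 96.414%
Step 2: C_now = 47.72 * 96.414/100 = 46.009 Ah
Step 3: E_pack = V * C_now = 384.8 * 46.009 = 17704 Wh
Step 4: range = E_pack / consumption = 17704 / 172.8 = 102.5 km

102.5 km


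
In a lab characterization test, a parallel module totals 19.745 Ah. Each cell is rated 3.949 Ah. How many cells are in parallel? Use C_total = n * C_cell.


n = C_total / C_cell = 19.745 / 3.949 = 5

5


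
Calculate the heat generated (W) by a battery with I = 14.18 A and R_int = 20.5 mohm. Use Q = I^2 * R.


Convert: R = 20.5 mohm = 0.0205 ohm
I^2 = 201.07
Q = 201.07 * 0.0205 = 4.122 W

4.122 W


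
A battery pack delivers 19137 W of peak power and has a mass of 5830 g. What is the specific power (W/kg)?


Convert: m = 5830 g = 5.83 kg
SP = P / m = 19137 / 5.83 = 3283 W/kg

3283 W/kg


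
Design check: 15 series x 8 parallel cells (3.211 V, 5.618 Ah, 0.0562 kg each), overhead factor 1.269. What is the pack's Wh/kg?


Step 1: V_pack = 15 * 3.211 = 48.165 V
Step 2: C_pack = 8 * 5.618 = 44.944 Ah
Step 3: E_pack = V_pack * C_pack = 48.165 * 44.944 = 2164.7 Wh
Step 4: m_pack = 15 * 8 * 0.0562 * 1.269 = 8.5581 kg
Step 5: ED = E_pack / m_pack = 2164.7 / 8.5581 = 252.9 Wh/kg

252.9 Wh/kg


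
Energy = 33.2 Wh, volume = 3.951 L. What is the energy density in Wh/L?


ED = E / V = 33.2 / 3.951 = 8.403 Wh/L

8.403 Wh/L


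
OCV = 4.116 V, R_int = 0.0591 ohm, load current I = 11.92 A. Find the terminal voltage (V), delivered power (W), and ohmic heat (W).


Step 1: V_terminal = OCV - I*R = 4.116 - 11.92 * 0.0591 = 3.4115 V
Step 2: P_out = V_terminal * I = 3.4115 * 11.92 = 40.67 W
Step 3: Q = I^2 * R = 11.92^2 * 0.0591 = 8.397 W

V=3.4115 V, P=40.67 W, Q=8.397 W


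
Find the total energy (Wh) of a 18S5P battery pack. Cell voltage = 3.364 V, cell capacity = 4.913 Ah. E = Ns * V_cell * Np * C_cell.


V_pack = 18 * 3.364 = 60.552 V
C_pack = 5 * 4.913 = 24.565 Ah
E = V_pack * C_pack = 60.552 * 24.565 = 1487 Wh

1487 Wh


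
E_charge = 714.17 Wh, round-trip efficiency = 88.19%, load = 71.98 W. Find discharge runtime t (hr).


Step 1: E_discharge = eta/100 * E_charge = 88.19/100 * 714.17 = 629.83 Wh
Step 2: t = E_discharge / P = 629.83 / 71.98 = 8.750 hr

8.750 hr


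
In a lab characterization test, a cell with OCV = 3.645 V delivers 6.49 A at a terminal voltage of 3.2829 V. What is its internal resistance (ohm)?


R = (OCV - V) / I = (3.645 - 3.2829) / 6.49 = 0.05579 ohm

0.05579 ohm


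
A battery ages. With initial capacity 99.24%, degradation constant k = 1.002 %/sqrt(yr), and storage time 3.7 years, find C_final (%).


sqrt(t) = sqrt(3.7) = 1.9235
C_final = 99.24 - 1.002 * 1.9235 = 97.31%

97.31%


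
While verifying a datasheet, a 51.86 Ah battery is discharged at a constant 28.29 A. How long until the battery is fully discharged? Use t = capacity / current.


Runtime = 51.86 Ah / 28.29 A = 1.833 hr

1.833 hr


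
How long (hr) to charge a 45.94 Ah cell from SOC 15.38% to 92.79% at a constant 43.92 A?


delta_Ah = 45.94 * (92.79 - 15.38) / 100 = 35.562 Ah
t = delta_Ah / I = 35.562 / 43.92 = 0.8097 hr

0.8097 hr


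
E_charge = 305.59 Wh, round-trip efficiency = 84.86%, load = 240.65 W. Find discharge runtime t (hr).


Step 1: E_discharge = eta/100 * E_charge = 84.86/100 * 305.59 = 259.32 Wh
Step 2: t = E_discharge / P = 259.32 / 240.65 = 1.078 hr

1.078 hr


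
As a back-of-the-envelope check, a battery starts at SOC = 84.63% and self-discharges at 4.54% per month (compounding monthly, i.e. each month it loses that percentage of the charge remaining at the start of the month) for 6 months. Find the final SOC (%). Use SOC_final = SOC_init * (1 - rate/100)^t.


decay = (1 - 4.54/100)^6 = 0.75671
SOC_final = 84.63 * 0.75671 = 64.04%

64.04%


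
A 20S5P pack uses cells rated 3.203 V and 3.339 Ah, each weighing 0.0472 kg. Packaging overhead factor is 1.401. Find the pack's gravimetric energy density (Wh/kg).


Step 1: V_pack = 20 * 3.203 = 64.06 V
Step 2: C_pack = 5 * 3.339 = 16.695 Ah
Step 3: E_pack = V_pack * C_pack = 64.06 * 16.695 = 1069.5 Wh
Step 4: m_pack = 20 * 5 * 0.0472 * 1.401 = 6.6127 kg
Step 5: ED = E_pack / m_pack = 1069.5 / 6.6127 = 161.7 Wh/kg

161.7 Wh/kg


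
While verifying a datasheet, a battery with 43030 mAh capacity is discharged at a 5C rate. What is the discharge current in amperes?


Convert: capacity = 43030 mAh = 43.03 Ah
I = C_rate * capacity = 5 * 43.03 = 215.15 A

215.15 A


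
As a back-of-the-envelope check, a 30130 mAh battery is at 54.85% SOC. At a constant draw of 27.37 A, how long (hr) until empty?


Convert: C_total = 30130 mAh = 30.13 Ah
Step 1: remaining = SOC/100 * C_total = 54.85/100 * 30.13 = 16.526 Ah
Step 2: t = remaining / I = 16.526 / 27.37 = 0.6038 hr

0.6038 hr


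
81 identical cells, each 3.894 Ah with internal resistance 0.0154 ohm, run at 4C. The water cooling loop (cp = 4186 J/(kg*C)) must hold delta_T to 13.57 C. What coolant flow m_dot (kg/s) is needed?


Step 1: I = 4 * 3.894 = 15.576 A
Step 2: Q_cell = I^2 * R = 15.576^2 * 0.0154 = 3.7362 W
Step 3: Q_total = 81 * 3.7362 = 302.63 W
Step 4: m_dot = Q_total / (cp * dT) = 302.63 / (4186 * 13.57) = 0.005328 kg/s

0.005328 kg/s


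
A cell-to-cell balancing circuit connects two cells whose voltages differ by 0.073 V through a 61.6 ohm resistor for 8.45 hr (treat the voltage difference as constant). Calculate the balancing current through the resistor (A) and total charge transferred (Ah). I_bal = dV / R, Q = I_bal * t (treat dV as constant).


I_bal = dV / R = 0.073 / 61.6 = 0.0011851 A
Q = I_bal * t = 0.0011851 * 8.45 = 0.01001 Ah

I=0.0011851 A, Q=0.01001 Ah


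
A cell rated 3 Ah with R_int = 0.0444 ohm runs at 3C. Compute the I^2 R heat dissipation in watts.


Step 1: I = C_rate * capacity = 3 * 3 = 9 A
Step 2: Q = I^2 * R = 9^2 * 0.0444 = 81 * 0.0444 = 3.596 W

3.596 W


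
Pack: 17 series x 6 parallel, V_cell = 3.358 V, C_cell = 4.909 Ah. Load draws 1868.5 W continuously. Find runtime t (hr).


Step 1: E_pack = Ns * V_cell * Np * C_cell = 17 * 3.358 * 6 * 4.909 = 1681.4 Wh
Step 2: t = E_pack / P = 1681.4 / 1868.5 = 0.8999 hr

0.8999 hr


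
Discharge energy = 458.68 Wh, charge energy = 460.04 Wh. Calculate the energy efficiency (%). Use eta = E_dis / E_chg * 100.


Round-trip efficiency = 458.68/460.04 * 100% = 99.70%

99.70%


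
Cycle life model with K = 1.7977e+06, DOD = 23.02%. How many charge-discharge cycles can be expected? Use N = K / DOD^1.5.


DOD^1.5 = 110.45
N = K / DOD^1.5 = 1.7977e+06 / 110.45 = 16280

16280 cycles


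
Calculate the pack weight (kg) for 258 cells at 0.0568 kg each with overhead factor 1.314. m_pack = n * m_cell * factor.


m_pack = n * m_cell * overhead = 258 * 0.0568 * 1.314 = 19.26 kg

19.26 kg


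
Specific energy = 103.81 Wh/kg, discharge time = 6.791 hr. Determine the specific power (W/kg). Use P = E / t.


Specific power = 103.81 Wh/kg / 6.791 hr = 15.29 W/kg

15.29 W/kg


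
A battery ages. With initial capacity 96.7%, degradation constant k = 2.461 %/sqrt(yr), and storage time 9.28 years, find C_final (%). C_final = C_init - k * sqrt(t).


sqrt(t) = sqrt(9.28) = 3.0463
C_final = 96.7 - 2.461 * 3.0463 = 89.20%

89.20%


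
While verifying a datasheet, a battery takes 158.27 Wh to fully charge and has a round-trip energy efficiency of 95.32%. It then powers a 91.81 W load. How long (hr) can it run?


Step 1: E_discharge = eta/100 * E_charge = 95.32/100 * 158.27 = 150.86 Wh
Step 2: t = E_discharge / P = 150.86 / 91.81 = 1.643 hr

1.643 hr


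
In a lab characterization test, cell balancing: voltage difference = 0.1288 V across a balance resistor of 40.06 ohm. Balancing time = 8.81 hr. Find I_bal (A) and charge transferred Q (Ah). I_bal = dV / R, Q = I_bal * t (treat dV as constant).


I_bal = dV / R = 0.1288 / 40.06 = 0.0032152 A
Q = I_bal * t = 0.0032152 * 8.81 = 0.02833 Ah

I=0.0032152 A, Q=0.02833 Ah


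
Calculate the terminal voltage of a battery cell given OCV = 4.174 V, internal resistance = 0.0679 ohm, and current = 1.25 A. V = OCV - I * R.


V = OCV - I*R = 4.174 - 1.25 * 0.0679 = 4.089 V

4.089 V


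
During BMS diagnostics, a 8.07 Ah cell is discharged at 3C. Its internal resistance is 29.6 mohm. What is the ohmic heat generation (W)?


Convert: R = 29.6 mohm = 0.0296 ohm
Step 1: I = C_rate * capacity = 3 * 8.07 = 24.21 A
Step 2: Q = I^2 * R = 24.21^2 * 0.0296 = 586.12 * 0.0296 = 17.35 W

17.35 W


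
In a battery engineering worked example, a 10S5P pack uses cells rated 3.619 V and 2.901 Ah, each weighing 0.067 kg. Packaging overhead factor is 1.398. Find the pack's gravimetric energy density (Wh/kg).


Step 1: V_pack = 10 * 3.619 = 36.19 V
Step 2: C_pack = 5 * 2.901 = 14.505 Ah
Step 3: E_pack = V_pack * C_pack = 36.19 * 14.505 = 524.94 Wh
Step 4: m_pack = 10 * 5 * 0.067 * 1.398 = 4.6833 kg
Step 5: ED = E_pack / m_pack = 524.94 / 4.6833 = 112.1 Wh/kg

112.1 Wh/kg
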